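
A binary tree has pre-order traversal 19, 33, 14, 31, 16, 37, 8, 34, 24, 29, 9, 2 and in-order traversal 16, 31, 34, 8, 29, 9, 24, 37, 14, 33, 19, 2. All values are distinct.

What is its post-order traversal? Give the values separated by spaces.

16 34 9 29 24 8 37 31 14 33 2 19

The first element of pre-order is the root; it splits in-order into left and right subtrees.
Root 19: left subtree has 10 nodes {16, 31, 34, 8, 29, 9, 24, 37, 14, 33}, right has 1 {2}.
  Root 33: left subtree has 9 nodes {16, 31, 34, 8, 29, 9, 24, 37, 14}, right has 0 { }.
    Root 14: left subtree has 8 nodes {16, 31, 34, 8, 29, 9, 24, 37}, right has 0 { }.
      Root 31: left subtree has 1 node {16}, right has 6 {34, 8, 29, 9, 24, 37}.
        Root 37: left subtree has 5 nodes {34, 8, 29, 9, 24}, right has 0 { }.
          Root 8: left subtree has 1 node {34}, right has 3 {29, 9, 24}.
            Root 24: left subtree has 2 nodes {29, 9}, right has 0 { }.
              Root 29: left subtree has 0 nodes { }, right has 1 {9}.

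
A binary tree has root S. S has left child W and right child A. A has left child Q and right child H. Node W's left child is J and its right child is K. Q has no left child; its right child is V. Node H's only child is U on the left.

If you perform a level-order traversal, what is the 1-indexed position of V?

8

Level-order visits nodes level by level from the root, left to right within each level.
Level 0: S
Level 1: W, A
Level 2: J, K, Q, H
Level 3: V, U
Full level-order sequence: S, W, A, J, K, Q, H, V, U.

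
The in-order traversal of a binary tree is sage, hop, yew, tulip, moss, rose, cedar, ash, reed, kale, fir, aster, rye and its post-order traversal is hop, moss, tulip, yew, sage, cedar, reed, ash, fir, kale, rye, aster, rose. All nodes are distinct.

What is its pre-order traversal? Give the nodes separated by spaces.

rose sage yew hop tulip moss aster kale ash cedar reed fir rye

The last element of post-order is the root; it splits in-order into left and right subtrees.
Root rose: left subtree has 5 nodes {sage, hop, yew, tulip, moss}, right has 7 {cedar, ash, reed, kale, fir, aster, rye}.
  Root sage: left subtree has 0 nodes { }, right has 4 {hop, yew, tulip, moss}.
    Root yew: left subtree has 1 node {hop}, right has 2 {tulip, moss}.
      Root tulip: left subtree has 0 nodes { }, right has 1 {moss}.
  Root aster: left subtree has 5 nodes {cedar, ash, reed, kale, fir}, right has 1 {rye}.
    Root kale: left subtree has 3 nodes {cedar, ash, reed}, right has 1 {fir}.
      Root ash: left subtree has 1 node {cedar}, right has 1 {reed}.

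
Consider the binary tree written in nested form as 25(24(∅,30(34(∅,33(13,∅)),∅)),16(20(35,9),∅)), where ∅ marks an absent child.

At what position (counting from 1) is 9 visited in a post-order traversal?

Post-order visits the left subtree, then the right subtree, then the node.
At 25: go left to 24.
  At 24: no left child.
  At 24: go right to 30.
    At 30: go left to 34.
      At 34: no left child.
      At 34: go right to 33.
        At 33: go left to 13.
          13 is a leaf — visit 13.
        At 33: no right child.
        Visit 33.
      Visit 34.
    At 30: no right child.
    Visit 30.
  Visit 24.
At 25: go right to 16.
  At 16: go left to 20.
    At 20: go left to 35.
      35 is a leaf — visit 35.
    At 20: go right to 9.
      9 is a leaf — visit 9.
    Visit 20.
  At 16: no right child.
  Visit 16.
Visit 25.
Full post-order sequence: 13, 33, 34, 30, 24, 35, 9, 20, 16, 25.

7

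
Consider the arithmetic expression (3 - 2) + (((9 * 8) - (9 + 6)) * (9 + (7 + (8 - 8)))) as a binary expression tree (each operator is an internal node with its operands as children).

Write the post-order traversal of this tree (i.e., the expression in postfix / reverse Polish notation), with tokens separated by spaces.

Post-order on an expression tree gives postfix notation: for each operator, emit left operand, right operand, then the operator.

3 2 - 9 8 * 9 6 + - 9 7 8 8 - + + * +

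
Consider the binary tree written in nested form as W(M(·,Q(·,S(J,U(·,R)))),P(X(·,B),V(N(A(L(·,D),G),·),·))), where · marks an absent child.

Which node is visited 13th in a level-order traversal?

R

Level-order visits nodes level by level from the root, left to right within each level.
Level 0: W
Level 1: M, P
Level 2: Q, X, V
Level 3: S, B, N
Level 4: J, U, A
Level 5: R, L, G
Level 6: D
Full level-order sequence: W, M, P, Q, X, V, S, B, N, J, U, A, R, L, G, D.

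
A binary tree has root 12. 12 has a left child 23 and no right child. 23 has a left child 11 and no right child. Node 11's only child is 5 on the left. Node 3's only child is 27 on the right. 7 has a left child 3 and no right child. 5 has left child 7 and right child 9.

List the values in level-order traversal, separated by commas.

Level-order visits nodes level by level from the root, left to right within each level.
Level 0: 12
Level 1: 23
Level 2: 11
Level 3: 5
Level 4: 7, 9
Level 5: 3
Level 6: 27

12, 23, 11, 5, 7, 9, 3, 27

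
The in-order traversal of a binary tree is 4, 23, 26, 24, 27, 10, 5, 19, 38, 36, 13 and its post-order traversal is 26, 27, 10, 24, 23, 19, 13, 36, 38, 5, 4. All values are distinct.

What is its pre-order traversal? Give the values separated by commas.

4, 5, 23, 24, 26, 10, 27, 38, 19, 36, 13

The last element of post-order is the root; it splits in-order into left and right subtrees.
Root 4: left subtree has 0 nodes { }, right has 10 {23, 26, 24, 27, 10, 5, 19, 38, 36, 13}.
  Root 5: left subtree has 5 nodes {23, 26, 24, 27, 10}, right has 4 {19, 38, 36, 13}.
    Root 23: left subtree has 0 nodes { }, right has 4 {26, 24, 27, 10}.
      Root 24: left subtree has 1 node {26}, right has 2 {27, 10}.
        Root 10: left subtree has 1 node {27}, right has 0 { }.
    Root 38: left subtree has 1 node {19}, right has 2 {36, 13}.
      Root 36: left subtree has 0 nodes { }, right has 1 {13}.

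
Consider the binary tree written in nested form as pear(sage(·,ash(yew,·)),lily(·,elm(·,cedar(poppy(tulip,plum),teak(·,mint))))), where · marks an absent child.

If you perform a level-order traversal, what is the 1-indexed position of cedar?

Level-order visits nodes level by level from the root, left to right within each level.
Level 0: pear
Level 1: sage, lily
Level 2: ash, elm
Level 3: yew, cedar
Level 4: poppy, teak
Level 5: tulip, plum, mint
Full level-order sequence: pear, sage, lily, ash, elm, yew, cedar, poppy, teak, tulip, plum, mint.

7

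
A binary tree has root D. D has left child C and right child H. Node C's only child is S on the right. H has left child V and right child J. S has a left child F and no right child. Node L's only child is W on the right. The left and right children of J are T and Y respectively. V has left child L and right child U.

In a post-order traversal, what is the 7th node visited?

Post-order visits the left subtree, then the right subtree, then the node.
At D: go left to C.
  At C: no left child.
  At C: go right to S.
    At S: go left to F.
      F is a leaf — visit F.
    At S: no right child.
    Visit S.
  Visit C.
At D: go right to H.
  At H: go left to V.
    At V: go left to L.
      At L: no left child.
      At L: go right to W.
        W is a leaf — visit W.
      Visit L.
    At V: go right to U.
      U is a leaf — visit U.
    Visit V.
  At H: go right to J.
    At J: go left to T.
      T is a leaf — visit T.
    At J: go right to Y.
      Y is a leaf — visit Y.
    Visit J.
  Visit H.
Visit D.
Full post-order sequence: F, S, C, W, L, U, V, T, Y, J, H, D.

V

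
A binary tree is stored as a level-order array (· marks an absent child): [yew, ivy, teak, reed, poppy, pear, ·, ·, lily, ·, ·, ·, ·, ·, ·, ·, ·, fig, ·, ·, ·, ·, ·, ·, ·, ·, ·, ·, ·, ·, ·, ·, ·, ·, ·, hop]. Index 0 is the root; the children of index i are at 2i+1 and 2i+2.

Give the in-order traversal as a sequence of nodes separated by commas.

In-order visits the left subtree, then the node, then the right subtree.
At yew: go left to ivy.
  At ivy: go left to reed.
    At reed: no left child.
    Visit reed.
    At reed: go right to lily.
      At lily: go left to fig.
        At fig: go left to hop.
          hop is a leaf — visit hop.
        Visit fig.
        At fig: no right child.
      Visit lily.
      At lily: no right child.
  Visit ivy.
  At ivy: go right to poppy.
    poppy is a leaf — visit poppy.
Visit yew.
At yew: go right to teak.
  At teak: go left to pear.
    pear is a leaf — visit pear.
  Visit teak.
  At teak: no right child.

reed, hop, fig, lily, ivy, poppy, yew, pear, teak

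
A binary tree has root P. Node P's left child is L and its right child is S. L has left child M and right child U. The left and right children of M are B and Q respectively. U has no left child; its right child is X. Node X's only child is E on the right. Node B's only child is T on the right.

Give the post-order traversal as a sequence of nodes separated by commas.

T, B, Q, M, E, X, U, L, S, P

Post-order visits the left subtree, then the right subtree, then the node.
At P: go left to L.
  At L: go left to M.
    At M: go left to B.
      At B: no left child.
      At B: go right to T.
        T is a leaf — visit T.
      Visit B.
    At M: go right to Q.
      Q is a leaf — visit Q.
    Visit M.
  At L: go right to U.
    At U: no left child.
    At U: go right to X.
      At X: no left child.
      At X: go right to E.
        E is a leaf — visit E.
      Visit X.
    Visit U.
  Visit L.
At P: go right to S.
  S is a leaf — visit S.
Visit P.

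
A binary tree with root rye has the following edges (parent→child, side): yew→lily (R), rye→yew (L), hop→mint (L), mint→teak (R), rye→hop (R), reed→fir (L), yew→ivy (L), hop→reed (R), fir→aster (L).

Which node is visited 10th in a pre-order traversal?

Pre-order visits the node, then its left subtree, then its right subtree.
Visit rye.
At rye: go left to yew.
  Visit yew.
  At yew: go left to ivy.
    ivy is a leaf — visit ivy.
  At yew: go right to lily.
    lily is a leaf — visit lily.
At rye: go right to hop.
  Visit hop.
  At hop: go left to mint.
    Visit mint.
    At mint: no left child.
    At mint: go right to teak.
      teak is a leaf — visit teak.
  At hop: go right to reed.
    Visit reed.
    At reed: go left to fir.
      Visit fir.
      At fir: go left to aster.
        aster is a leaf — visit aster.
      At fir: no right child.
    At reed: no right child.
Full pre-order sequence: rye, yew, ivy, lily, hop, mint, teak, reed, fir, aster.

aster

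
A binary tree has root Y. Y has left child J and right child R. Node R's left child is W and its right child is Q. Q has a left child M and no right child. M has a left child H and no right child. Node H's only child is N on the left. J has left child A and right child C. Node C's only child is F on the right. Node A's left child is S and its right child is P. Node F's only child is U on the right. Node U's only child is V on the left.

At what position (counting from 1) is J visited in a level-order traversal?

Level-order visits nodes level by level from the root, left to right within each level.
Level 0: Y
Level 1: J, R
Level 2: A, C, W, Q
Level 3: S, P, F, M
Level 4: U, H
Level 5: V, N
Full level-order sequence: Y, J, R, A, C, W, Q, S, P, F, M, U, H, V, N.

2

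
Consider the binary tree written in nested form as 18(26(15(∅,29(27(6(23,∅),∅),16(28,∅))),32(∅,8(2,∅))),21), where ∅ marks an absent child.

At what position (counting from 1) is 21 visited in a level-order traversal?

Level-order visits nodes level by level from the root, left to right within each level.
Level 0: 18
Level 1: 26, 21
Level 2: 15, 32
Level 3: 29, 8
Level 4: 27, 16, 2
Level 5: 6, 28
Level 6: 23
Full level-order sequence: 18, 26, 21, 15, 32, 29, 8, 27, 16, 2, 6, 28, 23.

3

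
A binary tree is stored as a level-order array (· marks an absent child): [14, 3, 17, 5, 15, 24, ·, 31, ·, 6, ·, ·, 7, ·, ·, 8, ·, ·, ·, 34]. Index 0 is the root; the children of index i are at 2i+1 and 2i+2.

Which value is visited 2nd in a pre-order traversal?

Pre-order visits the node, then its left subtree, then its right subtree.
Visit 14.
At 14: go left to 3.
  Visit 3.
  At 3: go left to 5.
    Visit 5.
    At 5: go left to 31.
      Visit 31.
      At 31: go left to 8.
        8 is a leaf — visit 8.
      At 31: no right child.
    At 5: no right child.
  At 3: go right to 15.
    Visit 15.
    At 15: go left to 6.
      Visit 6.
      At 6: go left to 34.
        34 is a leaf — visit 34.
      At 6: no right child.
    At 15: no right child.
At 14: go right to 17.
  Visit 17.
  At 17: go left to 24.
    Visit 24.
    At 24: no left child.
    At 24: go right to 7.
      7 is a leaf — visit 7.
  At 17: no right child.
Full pre-order sequence: 14, 3, 5, 31, 8, 15, 6, 34, 17, 24, 7.

3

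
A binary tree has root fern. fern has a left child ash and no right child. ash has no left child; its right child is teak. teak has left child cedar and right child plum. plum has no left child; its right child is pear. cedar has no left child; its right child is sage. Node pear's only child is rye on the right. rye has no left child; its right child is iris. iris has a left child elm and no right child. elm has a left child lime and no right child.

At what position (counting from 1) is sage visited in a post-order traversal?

1

Post-order visits the left subtree, then the right subtree, then the node.
At fern: go left to ash.
  At ash: no left child.
  At ash: go right to teak.
    At teak: go left to cedar.
      At cedar: no left child.
      At cedar: go right to sage.
        sage is a leaf — visit sage.
      Visit cedar.
    At teak: go right to plum.
      At plum: no left child.
      At plum: go right to pear.
        At pear: no left child.
        At pear: go right to rye.
          At rye: no left child.
          At rye: go right to iris.
            At iris: go left to elm.
              At elm: go left to lime.
                lime is a leaf — visit lime.
              At elm: no right child.
              Visit elm.
            At iris: no right child.
            Visit iris.
          Visit rye.
        Visit pear.
      Visit plum.
    Visit teak.
  Visit ash.
At fern: no right child.
Visit fern.
Full post-order sequence: sage, cedar, lime, elm, iris, rye, pear, plum, teak, ash, fern.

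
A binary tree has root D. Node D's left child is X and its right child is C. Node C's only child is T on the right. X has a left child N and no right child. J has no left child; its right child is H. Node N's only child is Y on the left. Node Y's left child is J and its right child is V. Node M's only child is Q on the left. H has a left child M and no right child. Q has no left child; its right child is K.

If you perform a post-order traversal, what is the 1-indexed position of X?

Post-order visits the left subtree, then the right subtree, then the node.
At D: go left to X.
  At X: go left to N.
    At N: go left to Y.
      At Y: go left to J.
        At J: no left child.
        At J: go right to H.
          At H: go left to M.
            At M: go left to Q.
              At Q: no left child.
              At Q: go right to K.
                K is a leaf — visit K.
              Visit Q.
            At M: no right child.
            Visit M.
          At H: no right child.
          Visit H.
        Visit J.
      At Y: go right to V.
        V is a leaf — visit V.
      Visit Y.
    At N: no right child.
    Visit N.
  At X: no right child.
  Visit X.
At D: go right to C.
  At C: no left child.
  At C: go right to T.
    T is a leaf — visit T.
  Visit C.
Visit D.
Full post-order sequence: K, Q, M, H, J, V, Y, N, X, T, C, D.

9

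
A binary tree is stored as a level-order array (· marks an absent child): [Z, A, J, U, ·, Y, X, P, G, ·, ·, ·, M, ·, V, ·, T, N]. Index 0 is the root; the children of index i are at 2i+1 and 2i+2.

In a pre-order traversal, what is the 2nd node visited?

Pre-order visits the node, then its left subtree, then its right subtree.
Visit Z.
At Z: go left to A.
  Visit A.
  At A: go left to U.
    Visit U.
    At U: go left to P.
      Visit P.
      At P: no left child.
      At P: go right to T.
        T is a leaf — visit T.
    At U: go right to G.
      Visit G.
      At G: go left to N.
        N is a leaf — visit N.
      At G: no right child.
  At A: no right child.
At Z: go right to J.
  Visit J.
  At J: go left to Y.
    Visit Y.
    At Y: no left child.
    At Y: go right to M.
      M is a leaf — visit M.
  At J: go right to X.
    Visit X.
    At X: no left child.
    At X: go right to V.
      V is a leaf — visit V.
Full pre-order sequence: Z, A, U, P, T, G, N, J, Y, M, X, V.

A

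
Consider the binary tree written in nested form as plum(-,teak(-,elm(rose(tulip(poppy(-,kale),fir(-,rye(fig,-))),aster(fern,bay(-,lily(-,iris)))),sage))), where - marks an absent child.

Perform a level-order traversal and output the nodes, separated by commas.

Level-order visits nodes level by level from the root, left to right within each level.
Level 0: plum
Level 1: teak
Level 2: elm
Level 3: rose, sage
Level 4: tulip, aster
Level 5: poppy, fir, fern, bay
Level 6: kale, rye, lily
Level 7: fig, iris

plum, teak, elm, rose, sage, tulip, aster, poppy, fir, fern, bay, kale, rye, lily, fig, iris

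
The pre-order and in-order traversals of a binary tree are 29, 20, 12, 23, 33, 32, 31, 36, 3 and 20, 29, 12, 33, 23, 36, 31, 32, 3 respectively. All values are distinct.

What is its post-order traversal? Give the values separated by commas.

20, 33, 36, 31, 3, 32, 23, 12, 29

The first element of pre-order is the root; it splits in-order into left and right subtrees.
Root 29: left subtree has 1 node {20}, right has 7 {12, 33, 23, 36, 31, 32, 3}.
  Root 12: left subtree has 0 nodes { }, right has 6 {33, 23, 36, 31, 32, 3}.
    Root 23: left subtree has 1 node {33}, right has 4 {36, 31, 32, 3}.
      Root 32: left subtree has 2 nodes {36, 31}, right has 1 {3}.
        Root 31: left subtree has 1 node {36}, right has 0 { }.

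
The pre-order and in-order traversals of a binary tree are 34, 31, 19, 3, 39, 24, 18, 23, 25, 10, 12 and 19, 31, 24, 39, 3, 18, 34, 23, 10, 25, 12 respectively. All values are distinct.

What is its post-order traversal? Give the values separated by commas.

The first element of pre-order is the root; it splits in-order into left and right subtrees.
Root 34: left subtree has 6 nodes {19, 31, 24, 39, 3, 18}, right has 4 {23, 10, 25, 12}.
  Root 31: left subtree has 1 node {19}, right has 4 {24, 39, 3, 18}.
    Root 3: left subtree has 2 nodes {24, 39}, right has 1 {18}.
      Root 39: left subtree has 1 node {24}, right has 0 { }.
  Root 23: left subtree has 0 nodes { }, right has 3 {10, 25, 12}.
    Root 25: left subtree has 1 node {10}, right has 1 {12}.

19, 24, 39, 18, 3, 31, 10, 12, 25, 23, 34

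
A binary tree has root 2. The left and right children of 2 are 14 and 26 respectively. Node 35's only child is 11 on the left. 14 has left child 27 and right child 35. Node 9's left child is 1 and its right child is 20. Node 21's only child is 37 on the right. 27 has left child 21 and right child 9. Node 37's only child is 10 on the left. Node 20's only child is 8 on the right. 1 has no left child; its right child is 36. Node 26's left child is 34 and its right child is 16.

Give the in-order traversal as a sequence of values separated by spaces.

21 10 37 27 1 36 9 20 8 14 11 35 2 34 26 16

In-order visits the left subtree, then the node, then the right subtree.
At 2: go left to 14.
  At 14: go left to 27.
    At 27: go left to 21.
      At 21: no left child.
      Visit 21.
      At 21: go right to 37.
        At 37: go left to 10.
          10 is a leaf — visit 10.
        Visit 37.
        At 37: no right child.
    Visit 27.
    At 27: go right to 9.
      At 9: go left to 1.
        At 1: no left child.
        Visit 1.
        At 1: go right to 36.
          36 is a leaf — visit 36.
      Visit 9.
      At 9: go right to 20.
        At 20: no left child.
        Visit 20.
        At 20: go right to 8.
          8 is a leaf — visit 8.
  Visit 14.
  At 14: go right to 35.
    At 35: go left to 11.
      11 is a leaf — visit 11.
    Visit 35.
    At 35: no right child.
Visit 2.
At 2: go right to 26.
  At 26: go left to 34.
    34 is a leaf — visit 34.
  Visit 26.
  At 26: go right to 16.
    16 is a leaf — visit 16.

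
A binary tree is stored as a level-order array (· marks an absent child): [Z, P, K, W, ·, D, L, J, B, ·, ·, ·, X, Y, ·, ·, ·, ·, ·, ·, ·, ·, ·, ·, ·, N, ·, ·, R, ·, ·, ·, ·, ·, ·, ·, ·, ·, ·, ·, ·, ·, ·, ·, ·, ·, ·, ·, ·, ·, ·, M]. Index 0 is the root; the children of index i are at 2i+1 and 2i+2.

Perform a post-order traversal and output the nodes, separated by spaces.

Post-order visits the left subtree, then the right subtree, then the node.
At Z: go left to P.
  At P: go left to W.
    At W: go left to J.
      J is a leaf — visit J.
    At W: go right to B.
      B is a leaf — visit B.
    Visit W.
  At P: no right child.
  Visit P.
At Z: go right to K.
  At K: go left to D.
    At D: no left child.
    At D: go right to X.
      At X: go left to N.
        At N: go left to M.
          M is a leaf — visit M.
        At N: no right child.
        Visit N.
      At X: no right child.
      Visit X.
    Visit D.
  At K: go right to L.
    At L: go left to Y.
      At Y: no left child.
      At Y: go right to R.
        R is a leaf — visit R.
      Visit Y.
    At L: no right child.
    Visit L.
  Visit K.
Visit Z.

J B W P M N X D R Y L K Z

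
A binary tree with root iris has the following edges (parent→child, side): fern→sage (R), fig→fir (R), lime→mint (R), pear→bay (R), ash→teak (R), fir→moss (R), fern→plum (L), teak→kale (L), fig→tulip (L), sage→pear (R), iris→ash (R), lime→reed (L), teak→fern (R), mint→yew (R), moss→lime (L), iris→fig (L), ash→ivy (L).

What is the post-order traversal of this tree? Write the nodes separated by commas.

Post-order visits the left subtree, then the right subtree, then the node.
At iris: go left to fig.
  At fig: go left to tulip.
    tulip is a leaf — visit tulip.
  At fig: go right to fir.
    At fir: no left child.
    At fir: go right to moss.
      At moss: go left to lime.
        At lime: go left to reed.
          reed is a leaf — visit reed.
        At lime: go right to mint.
          At mint: no left child.
          At mint: go right to yew.
            yew is a leaf — visit yew.
          Visit mint.
        Visit lime.
      At moss: no right child.
      Visit moss.
    Visit fir.
  Visit fig.
At iris: go right to ash.
  At ash: go left to ivy.
    ivy is a leaf — visit ivy.
  At ash: go right to teak.
    At teak: go left to kale.
      kale is a leaf — visit kale.
    At teak: go right to fern.
      At fern: go left to plum.
        plum is a leaf — visit plum.
      At fern: go right to sage.
        At sage: no left child.
        At sage: go right to pear.
          At pear: no left child.
          At pear: go right to bay.
            bay is a leaf — visit bay.
          Visit pear.
        Visit sage.
      Visit fern.
    Visit teak.
  Visit ash.
Visit iris.

tulip, reed, yew, mint, lime, moss, fir, fig, ivy, kale, plum, bay, pear, sage, fern, teak, ash, iris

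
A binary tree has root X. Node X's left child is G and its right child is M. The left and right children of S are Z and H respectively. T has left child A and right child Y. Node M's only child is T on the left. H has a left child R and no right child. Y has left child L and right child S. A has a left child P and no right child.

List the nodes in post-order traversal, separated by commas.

G, P, A, L, Z, R, H, S, Y, T, M, X

Post-order visits the left subtree, then the right subtree, then the node.
At X: go left to G.
  G is a leaf — visit G.
At X: go right to M.
  At M: go left to T.
    At T: go left to A.
      At A: go left to P.
        P is a leaf — visit P.
      At A: no right child.
      Visit A.
    At T: go right to Y.
      At Y: go left to L.
        L is a leaf — visit L.
      At Y: go right to S.
        At S: go left to Z.
          Z is a leaf — visit Z.
        At S: go right to H.
          At H: go left to R.
            R is a leaf — visit R.
          At H: no right child.
          Visit H.
        Visit S.
      Visit Y.
    Visit T.
  At M: no right child.
  Visit M.
Visit X.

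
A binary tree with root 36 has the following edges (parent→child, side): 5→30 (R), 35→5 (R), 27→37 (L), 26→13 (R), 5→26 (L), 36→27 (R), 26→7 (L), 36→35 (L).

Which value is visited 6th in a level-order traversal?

Level-order visits nodes level by level from the root, left to right within each level.
Level 0: 36
Level 1: 35, 27
Level 2: 5, 37
Level 3: 26, 30
Level 4: 7, 13
Full level-order sequence: 36, 35, 27, 5, 37, 26, 30, 7, 13.

26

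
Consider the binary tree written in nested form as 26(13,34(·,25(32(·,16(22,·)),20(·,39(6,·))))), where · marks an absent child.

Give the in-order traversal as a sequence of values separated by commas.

In-order visits the left subtree, then the node, then the right subtree.
At 26: go left to 13.
  13 is a leaf — visit 13.
Visit 26.
At 26: go right to 34.
  At 34: no left child.
  Visit 34.
  At 34: go right to 25.
    At 25: go left to 32.
      At 32: no left child.
      Visit 32.
      At 32: go right to 16.
        At 16: go left to 22.
          22 is a leaf — visit 22.
        Visit 16.
        At 16: no right child.
    Visit 25.
    At 25: go right to 20.
      At 20: no left child.
      Visit 20.
      At 20: go right to 39.
        At 39: go left to 6.
          6 is a leaf — visit 6.
        Visit 39.
        At 39: no right child.

13, 26, 34, 32, 22, 16, 25, 20, 6, 39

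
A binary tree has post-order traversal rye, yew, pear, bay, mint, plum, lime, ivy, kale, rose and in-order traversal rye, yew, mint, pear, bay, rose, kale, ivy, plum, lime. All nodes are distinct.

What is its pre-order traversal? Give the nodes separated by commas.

rose, mint, yew, rye, bay, pear, kale, ivy, lime, plum

The last element of post-order is the root; it splits in-order into left and right subtrees.
Root rose: left subtree has 5 nodes {rye, yew, mint, pear, bay}, right has 4 {kale, ivy, plum, lime}.
  Root mint: left subtree has 2 nodes {rye, yew}, right has 2 {pear, bay}.
    Root yew: left subtree has 1 node {rye}, right has 0 { }.
    Root bay: left subtree has 1 node {pear}, right has 0 { }.
  Root kale: left subtree has 0 nodes { }, right has 3 {ivy, plum, lime}.
    Root ivy: left subtree has 0 nodes { }, right has 2 {plum, lime}.
      Root lime: left subtree has 1 node {plum}, right has 0 { }.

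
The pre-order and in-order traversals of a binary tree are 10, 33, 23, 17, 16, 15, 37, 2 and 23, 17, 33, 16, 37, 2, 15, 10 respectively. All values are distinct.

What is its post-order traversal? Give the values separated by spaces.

17 23 2 37 15 16 33 10

The first element of pre-order is the root; it splits in-order into left and right subtrees.
Root 10: left subtree has 7 nodes {23, 17, 33, 16, 37, 2, 15}, right has 0 { }.
  Root 33: left subtree has 2 nodes {23, 17}, right has 4 {16, 37, 2, 15}.
    Root 23: left subtree has 0 nodes { }, right has 1 {17}.
    Root 16: left subtree has 0 nodes { }, right has 3 {37, 2, 15}.
      Root 15: left subtree has 2 nodes {37, 2}, right has 0 { }.
        Root 37: left subtree has 0 nodes { }, right has 1 {2}.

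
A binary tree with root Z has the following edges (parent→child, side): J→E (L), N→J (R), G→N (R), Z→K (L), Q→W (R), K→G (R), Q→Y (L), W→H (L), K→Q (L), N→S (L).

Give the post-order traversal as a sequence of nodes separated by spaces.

Y H W Q S E J N G K Z

Post-order visits the left subtree, then the right subtree, then the node.
At Z: go left to K.
  At K: go left to Q.
    At Q: go left to Y.
      Y is a leaf — visit Y.
    At Q: go right to W.
      At W: go left to H.
        H is a leaf — visit H.
      At W: no right child.
      Visit W.
    Visit Q.
  At K: go right to G.
    At G: no left child.
    At G: go right to N.
      At N: go left to S.
        S is a leaf — visit S.
      At N: go right to J.
        At J: go left to E.
          E is a leaf — visit E.
        At J: no right child.
        Visit J.
      Visit N.
    Visit G.
  Visit K.
At Z: no right child.
Visit Z.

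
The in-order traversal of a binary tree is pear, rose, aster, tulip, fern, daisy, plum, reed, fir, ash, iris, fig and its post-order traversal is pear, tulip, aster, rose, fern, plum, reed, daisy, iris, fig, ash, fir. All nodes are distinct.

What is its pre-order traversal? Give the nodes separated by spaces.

fir daisy fern rose pear aster tulip reed plum ash fig iris

The last element of post-order is the root; it splits in-order into left and right subtrees.
Root fir: left subtree has 8 nodes {pear, rose, aster, tulip, fern, daisy, plum, reed}, right has 3 {ash, iris, fig}.
  Root daisy: left subtree has 5 nodes {pear, rose, aster, tulip, fern}, right has 2 {plum, reed}.
    Root fern: left subtree has 4 nodes {pear, rose, aster, tulip}, right has 0 { }.
      Root rose: left subtree has 1 node {pear}, right has 2 {aster, tulip}.
        Root aster: left subtree has 0 nodes { }, right has 1 {tulip}.
    Root reed: left subtree has 1 node {plum}, right has 0 { }.
  Root ash: left subtree has 0 nodes { }, right has 2 {iris, fig}.
    Root fig: left subtree has 1 node {iris}, right has 0 { }.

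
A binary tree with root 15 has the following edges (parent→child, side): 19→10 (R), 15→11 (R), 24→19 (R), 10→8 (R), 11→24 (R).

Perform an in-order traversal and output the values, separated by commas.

In-order visits the left subtree, then the node, then the right subtree.
At 15: no left child.
Visit 15.
At 15: go right to 11.
  At 11: no left child.
  Visit 11.
  At 11: go right to 24.
    At 24: no left child.
    Visit 24.
    At 24: go right to 19.
      At 19: no left child.
      Visit 19.
      At 19: go right to 10.
        At 10: no left child.
        Visit 10.
        At 10: go right to 8.
          8 is a leaf — visit 8.

15, 11, 24, 19, 10, 8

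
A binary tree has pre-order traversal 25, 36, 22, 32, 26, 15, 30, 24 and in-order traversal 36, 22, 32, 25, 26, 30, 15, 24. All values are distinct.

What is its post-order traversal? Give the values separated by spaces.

The first element of pre-order is the root; it splits in-order into left and right subtrees.
Root 25: left subtree has 3 nodes {36, 22, 32}, right has 4 {26, 30, 15, 24}.
  Root 36: left subtree has 0 nodes { }, right has 2 {22, 32}.
    Root 22: left subtree has 0 nodes { }, right has 1 {32}.
  Root 26: left subtree has 0 nodes { }, right has 3 {30, 15, 24}.
    Root 15: left subtree has 1 node {30}, right has 1 {24}.

32 22 36 30 24 15 26 25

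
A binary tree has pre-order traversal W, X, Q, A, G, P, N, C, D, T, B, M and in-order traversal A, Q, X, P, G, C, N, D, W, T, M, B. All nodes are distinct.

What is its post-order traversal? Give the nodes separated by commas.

The first element of pre-order is the root; it splits in-order into left and right subtrees.
Root W: left subtree has 8 nodes {A, Q, X, P, G, C, N, D}, right has 3 {T, M, B}.
  Root X: left subtree has 2 nodes {A, Q}, right has 5 {P, G, C, N, D}.
    Root Q: left subtree has 1 node {A}, right has 0 { }.
    Root G: left subtree has 1 node {P}, right has 3 {C, N, D}.
      Root N: left subtree has 1 node {C}, right has 1 {D}.
  Root T: left subtree has 0 nodes { }, right has 2 {M, B}.
    Root B: left subtree has 1 node {M}, right has 0 { }.

A, Q, P, C, D, N, G, X, M, B, T, W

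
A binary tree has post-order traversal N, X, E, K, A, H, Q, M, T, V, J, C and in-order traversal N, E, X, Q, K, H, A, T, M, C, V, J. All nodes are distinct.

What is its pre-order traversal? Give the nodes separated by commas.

The last element of post-order is the root; it splits in-order into left and right subtrees.
Root C: left subtree has 9 nodes {N, E, X, Q, K, H, A, T, M}, right has 2 {V, J}.
  Root T: left subtree has 7 nodes {N, E, X, Q, K, H, A}, right has 1 {M}.
    Root Q: left subtree has 3 nodes {N, E, X}, right has 3 {K, H, A}.
      Root E: left subtree has 1 node {N}, right has 1 {X}.
      Root H: left subtree has 1 node {K}, right has 1 {A}.
  Root J: left subtree has 1 node {V}, right has 0 { }.

C, T, Q, E, N, X, H, K, A, M, J, V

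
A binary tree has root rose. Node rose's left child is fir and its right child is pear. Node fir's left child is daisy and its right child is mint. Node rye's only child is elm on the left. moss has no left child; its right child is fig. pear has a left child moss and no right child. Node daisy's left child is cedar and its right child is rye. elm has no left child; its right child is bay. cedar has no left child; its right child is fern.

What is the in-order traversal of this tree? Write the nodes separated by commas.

cedar, fern, daisy, elm, bay, rye, fir, mint, rose, moss, fig, pear

In-order visits the left subtree, then the node, then the right subtree.
At rose: go left to fir.
  At fir: go left to daisy.
    At daisy: go left to cedar.
      At cedar: no left child.
      Visit cedar.
      At cedar: go right to fern.
        fern is a leaf — visit fern.
    Visit daisy.
    At daisy: go right to rye.
      At rye: go left to elm.
        At elm: no left child.
        Visit elm.
        At elm: go right to bay.
          bay is a leaf — visit bay.
      Visit rye.
      At rye: no right child.
  Visit fir.
  At fir: go right to mint.
    mint is a leaf — visit mint.
Visit rose.
At rose: go right to pear.
  At pear: go left to moss.
    At moss: no left child.
    Visit moss.
    At moss: go right to fig.
      fig is a leaf — visit fig.
  Visit pear.
  At pear: no right child.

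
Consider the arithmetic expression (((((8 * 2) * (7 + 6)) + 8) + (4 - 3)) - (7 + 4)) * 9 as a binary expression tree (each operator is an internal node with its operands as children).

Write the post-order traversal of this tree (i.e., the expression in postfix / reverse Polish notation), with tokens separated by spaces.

8 2 * 7 6 + * 8 + 4 3 - + 7 4 + - 9 *

Post-order on an expression tree gives postfix notation: for each operator, emit left operand, right operand, then the operator.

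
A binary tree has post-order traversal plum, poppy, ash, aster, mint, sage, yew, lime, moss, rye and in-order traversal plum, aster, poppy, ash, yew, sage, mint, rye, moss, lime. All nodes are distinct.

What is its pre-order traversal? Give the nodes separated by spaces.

The last element of post-order is the root; it splits in-order into left and right subtrees.
Root rye: left subtree has 7 nodes {plum, aster, poppy, ash, yew, sage, mint}, right has 2 {moss, lime}.
  Root yew: left subtree has 4 nodes {plum, aster, poppy, ash}, right has 2 {sage, mint}.
    Root aster: left subtree has 1 node {plum}, right has 2 {poppy, ash}.
      Root ash: left subtree has 1 node {poppy}, right has 0 { }.
    Root sage: left subtree has 0 nodes { }, right has 1 {mint}.
  Root moss: left subtree has 0 nodes { }, right has 1 {lime}.

rye yew aster plum ash poppy sage mint moss lime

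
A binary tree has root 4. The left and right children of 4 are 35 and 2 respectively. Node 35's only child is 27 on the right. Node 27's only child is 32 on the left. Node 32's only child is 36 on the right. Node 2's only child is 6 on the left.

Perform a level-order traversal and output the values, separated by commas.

Level-order visits nodes level by level from the root, left to right within each level.
Level 0: 4
Level 1: 35, 2
Level 2: 27, 6
Level 3: 32
Level 4: 36

4, 35, 2, 27, 6, 32, 36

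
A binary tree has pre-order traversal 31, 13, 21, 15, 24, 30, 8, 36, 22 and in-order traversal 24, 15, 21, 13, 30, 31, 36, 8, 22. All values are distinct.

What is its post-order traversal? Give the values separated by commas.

The first element of pre-order is the root; it splits in-order into left and right subtrees.
Root 31: left subtree has 5 nodes {24, 15, 21, 13, 30}, right has 3 {36, 8, 22}.
  Root 13: left subtree has 3 nodes {24, 15, 21}, right has 1 {30}.
    Root 21: left subtree has 2 nodes {24, 15}, right has 0 { }.
      Root 15: left subtree has 1 node {24}, right has 0 { }.
  Root 8: left subtree has 1 node {36}, right has 1 {22}.

24, 15, 21, 30, 13, 36, 22, 8, 31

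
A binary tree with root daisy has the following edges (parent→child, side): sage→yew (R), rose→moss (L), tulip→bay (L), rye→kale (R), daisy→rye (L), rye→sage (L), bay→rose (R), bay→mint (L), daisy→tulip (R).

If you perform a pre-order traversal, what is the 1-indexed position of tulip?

Pre-order visits the node, then its left subtree, then its right subtree.
Visit daisy.
At daisy: go left to rye.
  Visit rye.
  At rye: go left to sage.
    Visit sage.
    At sage: no left child.
    At sage: go right to yew.
      yew is a leaf — visit yew.
  At rye: go right to kale.
    kale is a leaf — visit kale.
At daisy: go right to tulip.
  Visit tulip.
  At tulip: go left to bay.
    Visit bay.
    At bay: go left to mint.
      mint is a leaf — visit mint.
    At bay: go right to rose.
      Visit rose.
      At rose: go left to moss.
        moss is a leaf — visit moss.
      At rose: no right child.
  At tulip: no right child.
Full pre-order sequence: daisy, rye, sage, yew, kale, tulip, bay, mint, rose, moss.

6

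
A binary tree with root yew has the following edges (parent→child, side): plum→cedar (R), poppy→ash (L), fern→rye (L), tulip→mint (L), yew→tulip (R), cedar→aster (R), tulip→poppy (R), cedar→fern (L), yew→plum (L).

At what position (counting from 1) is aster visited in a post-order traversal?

3

Post-order visits the left subtree, then the right subtree, then the node.
At yew: go left to plum.
  At plum: no left child.
  At plum: go right to cedar.
    At cedar: go left to fern.
      At fern: go left to rye.
        rye is a leaf — visit rye.
      At fern: no right child.
      Visit fern.
    At cedar: go right to aster.
      aster is a leaf — visit aster.
    Visit cedar.
  Visit plum.
At yew: go right to tulip.
  At tulip: go left to mint.
    mint is a leaf — visit mint.
  At tulip: go right to poppy.
    At poppy: go left to ash.
      ash is a leaf — visit ash.
    At poppy: no right child.
    Visit poppy.
  Visit tulip.
Visit yew.
Full post-order sequence: rye, fern, aster, cedar, plum, mint, ash, poppy, tulip, yew.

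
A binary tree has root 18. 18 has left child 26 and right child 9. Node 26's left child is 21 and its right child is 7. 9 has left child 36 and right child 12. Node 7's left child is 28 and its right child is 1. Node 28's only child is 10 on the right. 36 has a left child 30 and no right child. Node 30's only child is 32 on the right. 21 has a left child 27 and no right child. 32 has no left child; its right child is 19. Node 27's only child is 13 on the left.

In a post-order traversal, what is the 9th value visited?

Post-order visits the left subtree, then the right subtree, then the node.
At 18: go left to 26.
  At 26: go left to 21.
    At 21: go left to 27.
      At 27: go left to 13.
        13 is a leaf — visit 13.
      At 27: no right child.
      Visit 27.
    At 21: no right child.
    Visit 21.
  At 26: go right to 7.
    At 7: go left to 28.
      At 28: no left child.
      At 28: go right to 10.
        10 is a leaf — visit 10.
      Visit 28.
    At 7: go right to 1.
      1 is a leaf — visit 1.
    Visit 7.
  Visit 26.
At 18: go right to 9.
  At 9: go left to 36.
    At 36: go left to 30.
      At 30: no left child.
      At 30: go right to 32.
        At 32: no left child.
        At 32: go right to 19.
          19 is a leaf — visit 19.
        Visit 32.
      Visit 30.
    At 36: no right child.
    Visit 36.
  At 9: go right to 12.
    12 is a leaf — visit 12.
  Visit 9.
Visit 18.
Full post-order sequence: 13, 27, 21, 10, 28, 1, 7, 26, 19, 32, 30, 36, 12, 9, 18.

19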